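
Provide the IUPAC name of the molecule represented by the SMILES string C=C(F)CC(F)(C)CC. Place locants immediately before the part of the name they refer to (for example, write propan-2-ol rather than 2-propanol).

2,4-difluoro-4-methylhex-1-ene

The longest carbon chain that includes the multiple bond has 6 carbons, so the parent hydride is hexane.
There is one C=C double bond, indicated by the ending -ene.
Choose the numbering such that numbering from this end puts the double bond at C-1 rather than C-5.
With this numbering: the double bond between C-1 and C-2; fluoro groups at C-2 and C-4; a methyl group at C-4.
The substituents are ordered alphabetically, ignoring any di-/tri- multipliers.
Putting it together: 2,4-difluoro-4-methylhex-1-ene.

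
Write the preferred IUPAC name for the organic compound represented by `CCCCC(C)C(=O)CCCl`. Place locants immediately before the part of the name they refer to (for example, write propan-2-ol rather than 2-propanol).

The longest chain bearing the carbonyl is 8 carbons long (octane).
A ketone (C=O on an internal carbon) is the principal characteristic group, giving the suffix -one.
Number the chain so that numbering from this end puts the carbonyl group at C-3 rather than C-6.
With this numbering: the carbonyl at C-3; a chloro group at C-1; a methyl group at C-4.
The substituents are ordered alphabetically, ignoring any di-/tri- multipliers.
The name is 1-chloro-4-methyloctan-3-one.

1-chloro-4-methyloctan-3-one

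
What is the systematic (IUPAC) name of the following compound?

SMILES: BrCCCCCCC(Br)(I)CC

1,7-dibromo-7-iodononane

The longest carbon chain is 9 atoms: the parent is nonane.
Number the chain so that the substituent locant set {1,7,7} is lower than {3,3,9} at the first point of difference.
This places bromo groups at C-1 and C-7; an iodo group at C-7.
The substituents are ordered alphabetically, ignoring any di-/tri- multipliers.
The name is 1,7-dibromo-7-iodononane.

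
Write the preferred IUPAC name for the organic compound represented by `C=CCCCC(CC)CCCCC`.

The longest carbon chain that includes the multiple bond has 11 carbons, so the parent hydride is undecane.
There is one C=C double bond, indicated by the ending -ene.
Choose the numbering such that numbering from this end puts the double bond at C-1 rather than C-10.
This places the double bond between C-1 and C-2; an ethyl group at C-6.
Putting it together: 6-ethylundec-1-ene.

6-ethylundec-1-ene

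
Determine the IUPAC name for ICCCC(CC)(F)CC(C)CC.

4-ethyl-4-fluoro-1-iodo-6-methyloctane

The longest carbon chain is 8 atoms: the parent is octane.
Number the chain so that the substituent locant set {1,4,4,6} is lower than {3,5,5,8} at the first point of difference.
This places an ethyl group at C-4; a fluoro group at C-4; an iodo group at C-1; a methyl group at C-6.
Prefixes are listed alphabetically: ethyl, fluoro, iodo, methyl.
Assembling the pieces gives 4-ethyl-4-fluoro-1-iodo-6-methyloctane.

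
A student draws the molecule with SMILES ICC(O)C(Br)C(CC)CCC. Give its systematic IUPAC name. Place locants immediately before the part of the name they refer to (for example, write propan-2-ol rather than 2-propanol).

3-bromo-4-ethyl-1-iodoheptan-2-ol

The longest chain bearing the –OH group is 7 carbons long (heptane).
An alcohol (–OH) is the principal characteristic group, giving the suffix -ol.
The numbering direction is chosen so that numbering from this end puts the hydroxyl group at C-2 rather than C-6.
This places the hydroxyl at C-2; a bromo group at C-3; an ethyl group at C-4; an iodo group at C-1.
Substituent prefixes are cited in alphabetical order (multiplying prefixes like di-/tri- are ignored for ordering).
Assembling the pieces gives 3-bromo-4-ethyl-1-iodoheptan-2-ol.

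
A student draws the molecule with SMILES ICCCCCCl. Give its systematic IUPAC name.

1-chloro-5-iodopentane

The parent chain contains 5 carbons (pentane).
Number the chain so that the locant sets are identical either way, so the alphabetically earlier chloro substituent takes the lower locant (1 rather than 5).
That gives a chloro group at C-1; an iodo group at C-5.
Substituent prefixes are cited in alphabetical order (multiplying prefixes like di-/tri- are ignored for ordering).
The name is 1-chloro-5-iodopentane.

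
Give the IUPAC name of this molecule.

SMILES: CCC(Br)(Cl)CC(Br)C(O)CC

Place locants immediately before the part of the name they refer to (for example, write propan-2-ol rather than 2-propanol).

4,6-dibromo-6-chlorooctan-3-ol

The longest chain bearing the –OH group is 8 carbons long (octane).
An alcohol (–OH) is the principal characteristic group, giving the suffix -ol.
Number the chain so that numbering from this end puts the hydroxyl group at C-3 rather than C-6.
That gives the hydroxyl at C-3; bromo groups at C-4 and C-6; a chloro group at C-6.
Substituent prefixes are cited in alphabetical order (multiplying prefixes like di-/tri- are ignored for ordering).
The name is 4,6-dibromo-6-chlorooctan-3-ol.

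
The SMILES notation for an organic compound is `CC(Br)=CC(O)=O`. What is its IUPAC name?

The longest chain bearing the –COOH group and the multiple bond is 4 carbons long (butane).
A carboxylic acid (terminal –COOH) is the principal characteristic group, giving the suffix -oic acid.
The chain contains a C=C double bond, so the unsaturation ending is -ene.
Choose the numbering such that the carboxylic acid carbon is C-1 by definition.
That gives the double bond between C-2 and C-3; a bromo group at C-3.
Assembling the pieces gives 3-bromobut-2-enoic acid.

3-bromobut-2-enoic acid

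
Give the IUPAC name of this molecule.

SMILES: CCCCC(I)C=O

2-iodohexanal

Counting along the main chain through the –CHO group gives 6 carbons: the parent is hexane.
The highest-priority functional group is an aldehyde (terminal –CHO), so the name ends in -al.
Choose the numbering such that the aldehyde carbon is C-1 by definition.
That gives an iodo group at C-2.
Putting it together: 2-iodohexanal.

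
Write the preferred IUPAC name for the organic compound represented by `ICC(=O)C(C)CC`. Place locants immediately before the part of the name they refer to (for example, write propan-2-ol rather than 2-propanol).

The longest chain bearing the carbonyl is 5 carbons long (pentane).
A ketone (C=O on an internal carbon) is the principal characteristic group, giving the suffix -one.
The numbering direction is chosen so that numbering from this end puts the carbonyl group at C-2 rather than C-4.
That gives the carbonyl at C-2; an iodo group at C-1; a methyl group at C-3.
Substituent prefixes are cited in alphabetical order (multiplying prefixes like di-/tri- are ignored for ordering).
Assembling the pieces gives 1-iodo-3-methylpentan-2-one.

1-iodo-3-methylpentan-2-one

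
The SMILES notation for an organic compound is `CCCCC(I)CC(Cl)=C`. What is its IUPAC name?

The longest chain bearing the multiple bond is 8 carbons long (octane).
There is one C=C double bond, indicated by the ending -ene.
Number the chain so that numbering from this end puts the double bond at C-1 rather than C-7.
That gives the double bond between C-1 and C-2; a chloro group at C-2; an iodo group at C-4.
Substituent prefixes are cited in alphabetical order (multiplying prefixes like di-/tri- are ignored for ordering).
Assembling the pieces gives 2-chloro-4-iodooct-1-ene.

2-chloro-4-iodooct-1-ene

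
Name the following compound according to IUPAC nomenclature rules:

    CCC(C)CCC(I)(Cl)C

2-chloro-2-iodo-5-methylheptane

The parent chain contains 7 carbons (heptane).
Choose the numbering such that the substituent locant set {2,2,5} is lower than {3,6,6} at the first point of difference.
This places a chloro group at C-2; an iodo group at C-2; a methyl group at C-5.
Prefixes are listed alphabetically: chloro, iodo, methyl.
The name is 2-chloro-2-iodo-5-methylheptane.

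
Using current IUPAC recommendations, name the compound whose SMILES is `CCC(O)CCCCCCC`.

The longest carbon chain that includes the –OH group has 10 carbons, so the parent hydride is decane.
The principal characteristic group is an alcohol (–OH), named with the suffix -ol.
The numbering direction is chosen so that numbering from this end puts the hydroxyl group at C-3 rather than C-8.
This places the hydroxyl at C-3.
Assembling the pieces gives decan-3-ol.

decan-3-ol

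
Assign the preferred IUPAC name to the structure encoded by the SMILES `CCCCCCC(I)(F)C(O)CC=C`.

The longest chain bearing the –OH group and the multiple bond is 11 carbons long (undecane).
The highest-priority functional group is an alcohol (–OH), so the name ends in -ol.
The chain contains a C=C double bond, so the unsaturation ending is -ene.
Number the chain so that numbering from this end puts the hydroxyl group at C-4 rather than C-8.
With this numbering: the hydroxyl at C-4; the double bond between C-1 and C-2; a fluoro group at C-5; an iodo group at C-5.
The substituents are ordered alphabetically, ignoring any di-/tri- multipliers.
The name is 5-fluoro-5-iodoundec-1-en-4-ol.

5-fluoro-5-iodoundec-1-en-4-ol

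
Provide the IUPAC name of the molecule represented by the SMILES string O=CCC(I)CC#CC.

Counting along the main chain through the –CHO group and the multiple bond gives 7 carbons: the parent is heptane.
The highest-priority functional group is an aldehyde (terminal –CHO), so the name ends in -al.
A C≡C triple bond in the chain gives the infix -yne-.
Choose the numbering such that the aldehyde carbon is C-1 by definition.
This places the triple bond between C-5 and C-6; an iodo group at C-3.
Assembling the pieces gives 3-iodohept-5-ynal.

3-iodohept-5-ynal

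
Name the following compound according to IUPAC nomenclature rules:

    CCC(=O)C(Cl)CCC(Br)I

The longest carbon chain that includes the carbonyl has 7 carbons, so the parent hydride is heptane.
The highest-priority functional group is a ketone (C=O on an internal carbon), so the name ends in -one.
Choose the numbering such that numbering from this end puts the carbonyl group at C-3 rather than C-5.
With this numbering: the carbonyl at C-3; a bromo group at C-7; a chloro group at C-4; an iodo group at C-7.
Substituent prefixes are cited in alphabetical order (multiplying prefixes like di-/tri- are ignored for ordering).
The name is 7-bromo-4-chloro-7-iodoheptan-3-one.

7-bromo-4-chloro-7-iodoheptan-3-one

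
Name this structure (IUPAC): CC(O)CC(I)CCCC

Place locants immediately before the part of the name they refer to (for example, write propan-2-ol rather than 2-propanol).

4-iodooctan-2-ol

Counting along the main chain through the –OH group gives 8 carbons: the parent is octane.
The highest-priority functional group is an alcohol (–OH), so the name ends in -ol.
The numbering direction is chosen so that numbering from this end puts the hydroxyl group at C-2 rather than C-7.
With this numbering: the hydroxyl at C-2; an iodo group at C-4.
Putting it together: 4-iodooctan-2-ol.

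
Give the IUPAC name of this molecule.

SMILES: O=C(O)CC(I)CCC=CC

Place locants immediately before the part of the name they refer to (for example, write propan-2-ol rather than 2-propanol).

3-iodooct-6-enoic acid

The longest carbon chain that includes the –COOH group and the multiple bond has 8 carbons, so the parent hydride is octane.
A carboxylic acid (terminal –COOH) is the principal characteristic group, giving the suffix -oic acid.
There is one C=C double bond, indicated by the ending -ene.
The numbering direction is chosen so that the carboxylic acid carbon is C-1 by definition.
This places the double bond between C-6 and C-7; an iodo group at C-3.
Assembling the pieces gives 3-iodooct-6-enoic acid.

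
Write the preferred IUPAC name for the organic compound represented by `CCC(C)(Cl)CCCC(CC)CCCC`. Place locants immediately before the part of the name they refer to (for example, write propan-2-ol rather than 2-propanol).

3-chloro-7-ethyl-3-methylundecane

The longest continuous carbon chain has 11 atoms, so the parent hydride is undecane.
The numbering direction is chosen so that the substituent locant set {3,3,7} is lower than {5,9,9} at the first point of difference.
That gives a chloro group at C-3; an ethyl group at C-7; a methyl group at C-3.
The substituents are ordered alphabetically, ignoring any di-/tri- multipliers.
Assembling the pieces gives 3-chloro-7-ethyl-3-methylundecane.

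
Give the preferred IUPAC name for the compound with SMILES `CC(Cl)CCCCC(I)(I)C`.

The longest continuous carbon chain has 8 atoms, so the parent hydride is octane.
The numbering direction is chosen so that the substituent locant set {2,2,7} is lower than {2,7,7} at the first point of difference.
With this numbering: a chloro group at C-7; two iodo groups at C-2.
The substituents are ordered alphabetically, ignoring any di-/tri- multipliers.
Putting it together: 7-chloro-2,2-diiodooctane.

7-chloro-2,2-diiodooctane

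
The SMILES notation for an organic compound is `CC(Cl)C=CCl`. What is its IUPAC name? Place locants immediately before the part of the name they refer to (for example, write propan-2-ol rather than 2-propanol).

The longest chain bearing the multiple bond is 4 carbons long (butane).
The chain contains a C=C double bond, so the unsaturation ending is -ene.
Number the chain so that numbering from this end puts the double bond at C-1 rather than C-3.
With this numbering: the double bond between C-1 and C-2; chloro groups at C-1 and C-3.
Assembling the pieces gives 1,3-dichlorobut-1-ene.

1,3-dichlorobut-1-ene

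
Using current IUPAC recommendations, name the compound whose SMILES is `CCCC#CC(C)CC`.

3-methyloct-4-yne

The longest chain bearing the multiple bond is 8 carbons long (octane).
There is one C≡C triple bond, indicated by the ending -yne.
Choose the numbering such that the substituent locant set {3} is lower than {6} at the first point of difference.
This places the triple bond between C-4 and C-5; a methyl group at C-3.
Putting it together: 3-methyloct-4-yne.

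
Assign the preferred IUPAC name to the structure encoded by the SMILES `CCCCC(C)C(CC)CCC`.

4-ethyl-5-methylnonane

The longest carbon chain is 9 atoms: the parent is nonane.
Number the chain so that the substituent locant set {4,5} is lower than {5,6} at the first point of difference.
This places an ethyl group at C-4; a methyl group at C-5.
Substituent prefixes are cited in alphabetical order (multiplying prefixes like di-/tri- are ignored for ordering).
Assembling the pieces gives 4-ethyl-5-methylnonane.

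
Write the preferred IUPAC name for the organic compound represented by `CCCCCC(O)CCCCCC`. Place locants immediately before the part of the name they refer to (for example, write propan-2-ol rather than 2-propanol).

dodecan-6-ol

The longest carbon chain that includes the –OH group has 12 carbons, so the parent hydride is dodecane.
An alcohol (–OH) is the principal characteristic group, giving the suffix -ol.
Number the chain so that numbering from this end puts the hydroxyl group at C-6 rather than C-7.
That gives the hydroxyl at C-6.
The name is dodecan-6-ol.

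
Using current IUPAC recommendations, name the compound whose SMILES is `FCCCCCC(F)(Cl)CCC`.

6-chloro-1,6-difluorononane

The longest carbon chain is 9 atoms: the parent is nonane.
Choose the numbering such that the substituent locant set {1,6,6} is lower than {4,4,9} at the first point of difference.
This places a chloro group at C-6; fluoro groups at C-1 and C-6.
Prefixes are listed alphabetically: chloro, fluoro.
Assembling the pieces gives 6-chloro-1,6-difluorononane.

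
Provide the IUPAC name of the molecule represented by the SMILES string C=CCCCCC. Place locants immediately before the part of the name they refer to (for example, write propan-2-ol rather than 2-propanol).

Counting along the main chain through the multiple bond gives 7 carbons: the parent is heptane.
The chain contains a C=C double bond, so the unsaturation ending is -ene.
Choose the numbering such that numbering from this end puts the double bond at C-1 rather than C-6.
This places the double bond between C-1 and C-2.
The name is hept-1-ene.

hept-1-ene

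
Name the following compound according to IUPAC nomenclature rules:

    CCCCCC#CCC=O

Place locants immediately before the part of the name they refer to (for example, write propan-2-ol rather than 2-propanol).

The longest chain bearing the –CHO group and the multiple bond is 9 carbons long (nonane).
The highest-priority functional group is an aldehyde (terminal –CHO), so the name ends in -al.
A C≡C triple bond in the chain gives the infix -yne-.
Number the chain so that the aldehyde carbon is C-1 by definition.
With this numbering: the triple bond between C-3 and C-4.
Assembling the pieces gives non-3-ynal.

non-3-ynal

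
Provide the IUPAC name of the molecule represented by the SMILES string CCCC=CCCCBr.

The longest carbon chain that includes the multiple bond has 8 carbons, so the parent hydride is octane.
The chain contains a C=C double bond, so the unsaturation ending is -ene.
Number the chain so that the substituent locant set {1} is lower than {8} at the first point of difference.
With this numbering: the double bond between C-4 and C-5; a bromo group at C-1.
Putting it together: 1-bromooct-4-ene.

1-bromooct-4-ene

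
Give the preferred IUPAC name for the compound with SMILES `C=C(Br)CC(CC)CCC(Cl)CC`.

2-bromo-7-chloro-4-ethylnon-1-ene

Counting along the main chain through the multiple bond gives 9 carbons: the parent is nonane.
A C=C double bond in the chain gives the infix -ene-.
Number the chain so that numbering from this end puts the double bond at C-1 rather than C-8.
With this numbering: the double bond between C-1 and C-2; a bromo group at C-2; a chloro group at C-7; an ethyl group at C-4.
Prefixes are listed alphabetically: bromo, chloro, ethyl.
The name is 2-bromo-7-chloro-4-ethylnon-1-ene.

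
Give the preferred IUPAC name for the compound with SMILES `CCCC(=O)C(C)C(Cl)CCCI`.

6-chloro-9-iodo-5-methylnonan-4-one

Counting along the main chain through the carbonyl gives 9 carbons: the parent is nonane.
A ketone (C=O on an internal carbon) is the principal characteristic group, giving the suffix -one.
The numbering direction is chosen so that numbering from this end puts the carbonyl group at C-4 rather than C-6.
That gives the carbonyl at C-4; a chloro group at C-6; an iodo group at C-9; a methyl group at C-5.
Substituent prefixes are cited in alphabetical order (multiplying prefixes like di-/tri- are ignored for ordering).
Assembling the pieces gives 6-chloro-9-iodo-5-methylnonan-4-one.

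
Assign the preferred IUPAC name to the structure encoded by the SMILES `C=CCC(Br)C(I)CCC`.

4-bromo-5-iodooct-1-ene

The longest carbon chain that includes the multiple bond has 8 carbons, so the parent hydride is octane.
A C=C double bond in the chain gives the infix -ene-.
The numbering direction is chosen so that numbering from this end puts the double bond at C-1 rather than C-7.
With this numbering: the double bond between C-1 and C-2; a bromo group at C-4; an iodo group at C-5.
Substituent prefixes are cited in alphabetical order (multiplying prefixes like di-/tri- are ignored for ordering).
Assembling the pieces gives 4-bromo-5-iodooct-1-ene.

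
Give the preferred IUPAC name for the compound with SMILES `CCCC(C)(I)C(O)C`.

Counting along the main chain through the –OH group gives 6 carbons: the parent is hexane.
The highest-priority functional group is an alcohol (–OH), so the name ends in -ol.
Choose the numbering such that numbering from this end puts the hydroxyl group at C-2 rather than C-5.
This places the hydroxyl at C-2; an iodo group at C-3; a methyl group at C-3.
The substituents are ordered alphabetically, ignoring any di-/tri- multipliers.
Putting it together: 3-iodo-3-methylhexan-2-ol.

3-iodo-3-methylhexan-2-ol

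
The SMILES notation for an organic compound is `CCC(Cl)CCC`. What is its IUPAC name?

The parent chain contains 6 carbons (hexane).
The numbering direction is chosen so that the substituent locant set {3} is lower than {4} at the first point of difference.
That gives a chloro group at C-3.
Assembling the pieces gives 3-chlorohexane.

3-chlorohexane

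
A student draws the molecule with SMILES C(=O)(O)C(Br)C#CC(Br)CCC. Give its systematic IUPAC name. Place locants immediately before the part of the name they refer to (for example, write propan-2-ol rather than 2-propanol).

The longest chain bearing the –COOH group and the multiple bond is 8 carbons long (octane).
The principal characteristic group is a carboxylic acid (terminal –COOH), named with the suffix -oic acid.
A C≡C triple bond in the chain gives the infix -yne-.
Number the chain so that the carboxylic acid carbon is C-1 by definition.
With this numbering: the triple bond between C-3 and C-4; bromo groups at C-2 and C-5.
Assembling the pieces gives 2,5-dibromooct-3-ynoic acid.

2,5-dibromooct-3-ynoic acid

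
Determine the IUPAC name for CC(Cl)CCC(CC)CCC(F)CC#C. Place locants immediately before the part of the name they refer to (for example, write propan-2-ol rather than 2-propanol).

Counting along the main chain through the multiple bond gives 11 carbons: the parent is undecane.
There is one C≡C triple bond, indicated by the ending -yne.
Number the chain so that numbering from this end puts the triple bond at C-1 rather than C-10.
This places the triple bond between C-1 and C-2; a chloro group at C-10; an ethyl group at C-7; a fluoro group at C-4.
Substituent prefixes are cited in alphabetical order (multiplying prefixes like di-/tri- are ignored for ordering).
Assembling the pieces gives 10-chloro-7-ethyl-4-fluoroundec-1-yne.

10-chloro-7-ethyl-4-fluoroundec-1-yne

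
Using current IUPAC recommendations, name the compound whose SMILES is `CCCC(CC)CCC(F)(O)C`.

The longest chain bearing the –OH group is 8 carbons long (octane).
The highest-priority functional group is an alcohol (–OH), so the name ends in -ol.
Choose the numbering such that numbering from this end puts the hydroxyl group at C-2 rather than C-7.
With this numbering: the hydroxyl at C-2; an ethyl group at C-5; a fluoro group at C-2.
Substituent prefixes are cited in alphabetical order (multiplying prefixes like di-/tri- are ignored for ordering).
Assembling the pieces gives 5-ethyl-2-fluorooctan-2-ol.

5-ethyl-2-fluorooctan-2-ol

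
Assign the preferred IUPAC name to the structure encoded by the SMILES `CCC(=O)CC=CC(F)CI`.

The longest chain bearing the carbonyl and the multiple bond is 8 carbons long (octane).
A ketone (C=O on an internal carbon) is the principal characteristic group, giving the suffix -one.
A C=C double bond in the chain gives the infix -ene-.
Number the chain so that numbering from this end puts the carbonyl group at C-3 rather than C-6.
With this numbering: the carbonyl at C-3; the double bond between C-5 and C-6; a fluoro group at C-7; an iodo group at C-8.
Prefixes are listed alphabetically: fluoro, iodo.
Putting it together: 7-fluoro-8-iodooct-5-en-3-one.

7-fluoro-8-iodooct-5-en-3-one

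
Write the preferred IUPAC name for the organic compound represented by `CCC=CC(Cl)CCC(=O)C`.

5-chloronon-6-en-2-one

Counting along the main chain through the carbonyl and the multiple bond gives 9 carbons: the parent is nonane.
The principal characteristic group is a ketone (C=O on an internal carbon), named with the suffix -one.
There is one C=C double bond, indicated by the ending -ene.
Choose the numbering such that numbering from this end puts the carbonyl group at C-2 rather than C-8.
That gives the carbonyl at C-2; the double bond between C-6 and C-7; a chloro group at C-5.
Putting it together: 5-chloronon-6-en-2-one.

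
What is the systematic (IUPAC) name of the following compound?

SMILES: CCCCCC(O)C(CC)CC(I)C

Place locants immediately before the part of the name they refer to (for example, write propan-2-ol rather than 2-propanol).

4-ethyl-2-iododecan-5-ol

The longest carbon chain that includes the –OH group has 10 carbons, so the parent hydride is decane.
The principal characteristic group is an alcohol (–OH), named with the suffix -ol.
Number the chain so that numbering from this end puts the hydroxyl group at C-5 rather than C-6.
That gives the hydroxyl at C-5; an ethyl group at C-4; an iodo group at C-2.
Substituent prefixes are cited in alphabetical order (multiplying prefixes like di-/tri- are ignored for ordering).
Assembling the pieces gives 4-ethyl-2-iododecan-5-ol.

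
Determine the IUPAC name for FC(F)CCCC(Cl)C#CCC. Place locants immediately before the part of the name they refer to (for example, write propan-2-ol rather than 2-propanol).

5-chloro-9,9-difluoronon-3-yne

Counting along the main chain through the multiple bond gives 9 carbons: the parent is nonane.
A C≡C triple bond in the chain gives the infix -yne-.
Number the chain so that numbering from this end puts the triple bond at C-3 rather than C-6.
That gives the triple bond between C-3 and C-4; a chloro group at C-5; two fluoro groups at C-9.
The substituents are ordered alphabetically, ignoring any di-/tri- multipliers.
Assembling the pieces gives 5-chloro-9,9-difluoronon-3-yne.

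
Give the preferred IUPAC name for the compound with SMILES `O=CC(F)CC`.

Counting along the main chain through the –CHO group gives 4 carbons: the parent is butane.
The principal characteristic group is an aldehyde (terminal –CHO), named with the suffix -al.
The numbering direction is chosen so that the aldehyde carbon is C-1 by definition.
That gives a fluoro group at C-2.
Putting it together: 2-fluorobutanal.

2-fluorobutanal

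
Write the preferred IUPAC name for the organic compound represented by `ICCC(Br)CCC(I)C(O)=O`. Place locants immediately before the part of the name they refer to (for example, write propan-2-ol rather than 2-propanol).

5-bromo-2,7-diiodoheptanoic acid

Counting along the main chain through the –COOH group gives 7 carbons: the parent is heptane.
The highest-priority functional group is a carboxylic acid (terminal –COOH), so the name ends in -oic acid.
The numbering direction is chosen so that the carboxylic acid carbon is C-1 by definition.
This places a bromo group at C-5; iodo groups at C-2 and C-7.
Prefixes are listed alphabetically: bromo, iodo.
Assembling the pieces gives 5-bromo-2,7-diiodoheptanoic acid.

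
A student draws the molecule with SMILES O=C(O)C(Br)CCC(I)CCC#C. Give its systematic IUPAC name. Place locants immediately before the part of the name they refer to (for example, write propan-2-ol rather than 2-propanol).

2-bromo-5-iodonon-8-ynoic acid

Counting along the main chain through the –COOH group and the multiple bond gives 9 carbons: the parent is nonane.
The highest-priority functional group is a carboxylic acid (terminal –COOH), so the name ends in -oic acid.
There is one C≡C triple bond, indicated by the ending -yne.
The numbering direction is chosen so that the carboxylic acid carbon is C-1 by definition.
With this numbering: the triple bond between C-8 and C-9; a bromo group at C-2; an iodo group at C-5.
The substituents are ordered alphabetically, ignoring any di-/tri- multipliers.
Assembling the pieces gives 2-bromo-5-iodonon-8-ynoic acid.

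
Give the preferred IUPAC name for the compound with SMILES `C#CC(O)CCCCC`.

oct-1-yn-3-ol

The longest chain bearing the –OH group and the multiple bond is 8 carbons long (octane).
The principal characteristic group is an alcohol (–OH), named with the suffix -ol.
There is one C≡C triple bond, indicated by the ending -yne.
Number the chain so that numbering from this end puts the hydroxyl group at C-3 rather than C-6.
With this numbering: the hydroxyl at C-3; the triple bond between C-1 and C-2.
Putting it together: oct-1-yn-3-ol.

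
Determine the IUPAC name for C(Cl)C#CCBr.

1-bromo-4-chlorobut-2-yne

The longest chain bearing the multiple bond is 4 carbons long (butane).
A C≡C triple bond in the chain gives the infix -yne-.
Choose the numbering such that the locant sets are identical either way, so the alphabetically earlier bromo substituent takes the lower locant (1 rather than 4).
This places the triple bond between C-2 and C-3; a bromo group at C-1; a chloro group at C-4.
Prefixes are listed alphabetically: bromo, chloro.
The name is 1-bromo-4-chlorobut-2-yne.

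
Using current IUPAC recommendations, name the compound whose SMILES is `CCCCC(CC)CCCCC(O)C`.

7-ethylundecan-2-ol

Counting along the main chain through the –OH group gives 11 carbons: the parent is undecane.
The principal characteristic group is an alcohol (–OH), named with the suffix -ol.
The numbering direction is chosen so that numbering from this end puts the hydroxyl group at C-2 rather than C-10.
That gives the hydroxyl at C-2; an ethyl group at C-7.
Assembling the pieces gives 7-ethylundecan-2-ol.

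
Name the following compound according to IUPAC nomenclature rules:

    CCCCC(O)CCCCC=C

Counting along the main chain through the –OH group and the multiple bond gives 11 carbons: the parent is undecane.
The principal characteristic group is an alcohol (–OH), named with the suffix -ol.
There is one C=C double bond, indicated by the ending -ene.
Choose the numbering such that numbering from this end puts the hydroxyl group at C-5 rather than C-7.
This places the hydroxyl at C-5; the double bond between C-10 and C-11.
Assembling the pieces gives undec-10-en-5-ol.

undec-10-en-5-ol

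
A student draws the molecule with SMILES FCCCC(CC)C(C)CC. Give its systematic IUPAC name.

The longest carbon chain is 7 atoms: the parent is heptane.
The numbering direction is chosen so that the substituent locant set {1,4,5} is lower than {3,4,7} at the first point of difference.
With this numbering: an ethyl group at C-4; a fluoro group at C-1; a methyl group at C-5.
Substituent prefixes are cited in alphabetical order (multiplying prefixes like di-/tri- are ignored for ordering).
Assembling the pieces gives 4-ethyl-1-fluoro-5-methylheptane.

4-ethyl-1-fluoro-5-methylheptane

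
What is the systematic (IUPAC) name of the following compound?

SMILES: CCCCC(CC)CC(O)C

The longest carbon chain that includes the –OH group has 8 carbons, so the parent hydride is octane.
The highest-priority functional group is an alcohol (–OH), so the name ends in -ol.
Choose the numbering such that numbering from this end puts the hydroxyl group at C-2 rather than C-7.
That gives the hydroxyl at C-2; an ethyl group at C-4.
Putting it together: 4-ethyloctan-2-ol.

4-ethyloctan-2-ol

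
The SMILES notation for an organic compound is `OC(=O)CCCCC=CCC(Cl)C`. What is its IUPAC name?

9-chlorodec-6-enoic acid

Counting along the main chain through the –COOH group and the multiple bond gives 10 carbons: the parent is decane.
A carboxylic acid (terminal –COOH) is the principal characteristic group, giving the suffix -oic acid.
The chain contains a C=C double bond, so the unsaturation ending is -ene.
The numbering direction is chosen so that the carboxylic acid carbon is C-1 by definition.
That gives the double bond between C-6 and C-7; a chloro group at C-9.
Putting it together: 9-chlorodec-6-enoic acid.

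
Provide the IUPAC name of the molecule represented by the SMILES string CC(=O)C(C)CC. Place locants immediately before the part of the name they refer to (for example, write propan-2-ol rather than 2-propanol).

3-methylpentan-2-one

Counting along the main chain through the carbonyl gives 5 carbons: the parent is pentane.
The highest-priority functional group is a ketone (C=O on an internal carbon), so the name ends in -one.
Choose the numbering such that numbering from this end puts the carbonyl group at C-2 rather than C-4.
This places the carbonyl at C-2; a methyl group at C-3.
The name is 3-methylpentan-2-one.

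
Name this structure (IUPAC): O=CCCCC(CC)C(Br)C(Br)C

The longest chain bearing the –CHO group is 8 carbons long (octane).
An aldehyde (terminal –CHO) is the principal characteristic group, giving the suffix -al.
Number the chain so that the aldehyde carbon is C-1 by definition.
That gives bromo groups at C-6 and C-7; an ethyl group at C-5.
Prefixes are listed alphabetically: bromo, ethyl.
Putting it together: 6,7-dibromo-5-ethyloctanal.

6,7-dibromo-5-ethyloctanal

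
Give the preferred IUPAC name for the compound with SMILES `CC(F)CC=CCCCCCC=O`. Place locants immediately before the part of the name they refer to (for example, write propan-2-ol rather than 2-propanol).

10-fluoroundec-7-enal

The longest chain bearing the –CHO group and the multiple bond is 11 carbons long (undecane).
An aldehyde (terminal –CHO) is the principal characteristic group, giving the suffix -al.
There is one C=C double bond, indicated by the ending -ene.
Number the chain so that the aldehyde carbon is C-1 by definition.
This places the double bond between C-7 and C-8; a fluoro group at C-10.
Putting it together: 10-fluoroundec-7-enal.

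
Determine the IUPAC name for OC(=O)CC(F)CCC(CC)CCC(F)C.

6-ethyl-3,9-difluorodecanoic acid

The longest carbon chain that includes the –COOH group has 10 carbons, so the parent hydride is decane.
A carboxylic acid (terminal –COOH) is the principal characteristic group, giving the suffix -oic acid.
Choose the numbering such that the carboxylic acid carbon is C-1 by definition.
That gives an ethyl group at C-6; fluoro groups at C-3 and C-9.
Substituent prefixes are cited in alphabetical order (multiplying prefixes like di-/tri- are ignored for ordering).
Putting it together: 6-ethyl-3,9-difluorodecanoic acid.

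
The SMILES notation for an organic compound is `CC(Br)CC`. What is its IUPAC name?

2-bromobutane

The longest continuous carbon chain has 4 atoms, so the parent hydride is butane.
The numbering direction is chosen so that the substituent locant set {2} is lower than {3} at the first point of difference.
With this numbering: a bromo group at C-2.
Assembling the pieces gives 2-bromobutane.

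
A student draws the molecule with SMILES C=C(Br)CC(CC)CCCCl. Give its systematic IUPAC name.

2-bromo-7-chloro-4-ethylhept-1-ene

The longest chain bearing the multiple bond is 7 carbons long (heptane).
A C=C double bond in the chain gives the infix -ene-.
Number the chain so that numbering from this end puts the double bond at C-1 rather than C-6.
That gives the double bond between C-1 and C-2; a bromo group at C-2; a chloro group at C-7; an ethyl group at C-4.
Substituent prefixes are cited in alphabetical order (multiplying prefixes like di-/tri- are ignored for ordering).
The name is 2-bromo-7-chloro-4-ethylhept-1-ene.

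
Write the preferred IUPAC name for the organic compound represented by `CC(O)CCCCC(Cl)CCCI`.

Counting along the main chain through the –OH group gives 10 carbons: the parent is decane.
The principal characteristic group is an alcohol (–OH), named with the suffix -ol.
The numbering direction is chosen so that numbering from this end puts the hydroxyl group at C-2 rather than C-9.
With this numbering: the hydroxyl at C-2; a chloro group at C-7; an iodo group at C-10.
The substituents are ordered alphabetically, ignoring any di-/tri- multipliers.
The name is 7-chloro-10-iododecan-2-ol.

7-chloro-10-iododecan-2-ol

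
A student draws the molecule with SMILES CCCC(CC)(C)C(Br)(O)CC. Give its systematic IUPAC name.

3-bromo-4-ethyl-4-methylheptan-3-ol

The longest chain bearing the –OH group is 7 carbons long (heptane).
The principal characteristic group is an alcohol (–OH), named with the suffix -ol.
The numbering direction is chosen so that numbering from this end puts the hydroxyl group at C-3 rather than C-5.
That gives the hydroxyl at C-3; a bromo group at C-3; an ethyl group at C-4; a methyl group at C-4.
The substituents are ordered alphabetically, ignoring any di-/tri- multipliers.
The name is 3-bromo-4-ethyl-4-methylheptan-3-ol.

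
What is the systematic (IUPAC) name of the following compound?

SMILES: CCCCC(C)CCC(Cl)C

The longest continuous carbon chain has 9 atoms, so the parent hydride is nonane.
Number the chain so that the substituent locant set {2,5} is lower than {5,8} at the first point of difference.
This places a chloro group at C-2; a methyl group at C-5.
The substituents are ordered alphabetically, ignoring any di-/tri- multipliers.
The name is 2-chloro-5-methylnonane.

2-chloro-5-methylnonane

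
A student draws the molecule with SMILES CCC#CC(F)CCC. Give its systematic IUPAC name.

5-fluorooct-3-yne

Counting along the main chain through the multiple bond gives 8 carbons: the parent is octane.
There is one C≡C triple bond, indicated by the ending -yne.
Choose the numbering such that numbering from this end puts the triple bond at C-3 rather than C-5.
With this numbering: the triple bond between C-3 and C-4; a fluoro group at C-5.
Assembling the pieces gives 5-fluorooct-3-yne.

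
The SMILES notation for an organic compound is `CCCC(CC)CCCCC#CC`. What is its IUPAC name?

Counting along the main chain through the multiple bond gives 11 carbons: the parent is undecane.
A C≡C triple bond in the chain gives the infix -yne-.
Choose the numbering such that numbering from this end puts the triple bond at C-2 rather than C-9.
This places the triple bond between C-2 and C-3; an ethyl group at C-8.
Assembling the pieces gives 8-ethylundec-2-yne.

8-ethylundec-2-yne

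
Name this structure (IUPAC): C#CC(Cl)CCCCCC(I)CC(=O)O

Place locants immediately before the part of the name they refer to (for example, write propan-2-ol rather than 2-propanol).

The longest carbon chain that includes the –COOH group and the multiple bond has 11 carbons, so the parent hydride is undecane.
The principal characteristic group is a carboxylic acid (terminal –COOH), named with the suffix -oic acid.
There is one C≡C triple bond, indicated by the ending -yne.
The numbering direction is chosen so that the carboxylic acid carbon is C-1 by definition.
This places the triple bond between C-10 and C-11; a chloro group at C-9; an iodo group at C-3.
Prefixes are listed alphabetically: chloro, iodo.
Assembling the pieces gives 9-chloro-3-iodoundec-10-ynoic acid.

9-chloro-3-iodoundec-10-ynoic acid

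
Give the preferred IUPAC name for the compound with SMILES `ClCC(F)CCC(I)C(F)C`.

1-chloro-2,6-difluoro-5-iodoheptane

The longest continuous carbon chain has 7 atoms, so the parent hydride is heptane.
The numbering direction is chosen so that the substituent locant set {1,2,5,6} is lower than {2,3,6,7} at the first point of difference.
With this numbering: a chloro group at C-1; fluoro groups at C-2 and C-6; an iodo group at C-5.
The substituents are ordered alphabetically, ignoring any di-/tri- multipliers.
Putting it together: 1-chloro-2,6-difluoro-5-iodoheptane.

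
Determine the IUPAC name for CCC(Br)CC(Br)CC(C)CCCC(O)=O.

7,9-dibromo-5-methylundecanoic acid

The longest carbon chain that includes the –COOH group has 11 carbons, so the parent hydride is undecane.
The principal characteristic group is a carboxylic acid (terminal –COOH), named with the suffix -oic acid.
The numbering direction is chosen so that the carboxylic acid carbon is C-1 by definition.
That gives bromo groups at C-7 and C-9; a methyl group at C-5.
Prefixes are listed alphabetically: bromo, methyl.
The name is 7,9-dibromo-5-methylundecanoic acid.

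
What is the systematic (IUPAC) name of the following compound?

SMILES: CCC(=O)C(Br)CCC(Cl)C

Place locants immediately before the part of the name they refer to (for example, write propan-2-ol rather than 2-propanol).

4-bromo-7-chlorooctan-3-one

Counting along the main chain through the carbonyl gives 8 carbons: the parent is octane.
A ketone (C=O on an internal carbon) is the principal characteristic group, giving the suffix -one.
Number the chain so that numbering from this end puts the carbonyl group at C-3 rather than C-6.
This places the carbonyl at C-3; a bromo group at C-4; a chloro group at C-7.
Substituent prefixes are cited in alphabetical order (multiplying prefixes like di-/tri- are ignored for ordering).
Putting it together: 4-bromo-7-chlorooctan-3-one.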